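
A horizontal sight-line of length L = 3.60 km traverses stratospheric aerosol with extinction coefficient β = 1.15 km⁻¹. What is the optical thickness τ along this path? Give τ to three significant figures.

4.14

τ = β·L = 1.15 × 3.60 = 4.1400.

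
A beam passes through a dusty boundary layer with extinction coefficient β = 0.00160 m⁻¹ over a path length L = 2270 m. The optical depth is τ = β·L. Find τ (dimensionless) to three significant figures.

τ = β·L = 0.00160 × 2270 = 3.6320.

3.63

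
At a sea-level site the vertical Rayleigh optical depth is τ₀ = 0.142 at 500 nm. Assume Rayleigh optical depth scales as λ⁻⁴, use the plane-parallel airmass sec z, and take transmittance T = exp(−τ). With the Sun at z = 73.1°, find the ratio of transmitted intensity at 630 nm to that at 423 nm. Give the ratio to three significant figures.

2.14

Airmass: sec 73.1° = 3.4399.
τ(630 nm) = 0.142 × (500/630)⁴ × 3.4399 = 0.142 × 0.3968 × 3.4399 = 0.1938.
τ(423 nm) = 0.142 × (500/423)⁴ × 3.4399 = 0.142 × 1.9522 × 3.4399 = 0.9536.
T(630)/T(423) = exp(τ_B − τ_A) = exp(0.7598) = 2.1378.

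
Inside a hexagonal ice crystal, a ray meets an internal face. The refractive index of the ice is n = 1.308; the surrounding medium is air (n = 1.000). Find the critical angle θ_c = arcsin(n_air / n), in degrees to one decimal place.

49.9°

sin θ_c = n_air / n = 1.000 / 1.308 = 0.7645.
θ_c = arcsin(0.7645) = 49.86°.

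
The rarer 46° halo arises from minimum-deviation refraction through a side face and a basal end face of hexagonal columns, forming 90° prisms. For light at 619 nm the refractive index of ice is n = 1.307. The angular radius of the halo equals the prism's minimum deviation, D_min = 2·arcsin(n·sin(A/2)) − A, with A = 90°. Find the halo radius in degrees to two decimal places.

45.09°

n·sin(A/2) = 1.307 × sin 45° = 1.307 × 0.7071 = 0.9242.
D_min = 2·arcsin(0.9242) − 90° = 2 × 67.546° − 90° = 45.093°.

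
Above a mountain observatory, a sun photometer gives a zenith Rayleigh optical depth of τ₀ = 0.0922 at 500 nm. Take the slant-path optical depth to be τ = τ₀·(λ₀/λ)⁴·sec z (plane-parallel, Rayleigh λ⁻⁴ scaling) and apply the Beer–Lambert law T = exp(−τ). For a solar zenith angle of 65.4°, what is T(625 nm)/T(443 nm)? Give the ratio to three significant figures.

Airmass: sec 65.4° = 2.4022.
τ(625 nm) = 0.0922 × (500/625)⁴ × 2.4022 = 0.0922 × 0.4096 × 2.4022 = 0.0907.
τ(443 nm) = 0.0922 × (500/443)⁴ × 2.4022 = 0.0922 × 1.6228 × 2.4022 = 0.3594.
T(625)/T(443) = exp(τ_B − τ_A) = exp(0.2687) = 1.3083.

1.31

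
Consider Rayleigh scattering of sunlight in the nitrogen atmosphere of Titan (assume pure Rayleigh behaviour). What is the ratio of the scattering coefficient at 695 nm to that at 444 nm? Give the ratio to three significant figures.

0.167

Rayleigh scattering ∝ λ⁻⁴, so the ratio of coefficients is the inverse fourth power of the wavelength ratio.
σ(695)/σ(444) = (444/695)⁴ = (0.6388)⁴ = 0.1666.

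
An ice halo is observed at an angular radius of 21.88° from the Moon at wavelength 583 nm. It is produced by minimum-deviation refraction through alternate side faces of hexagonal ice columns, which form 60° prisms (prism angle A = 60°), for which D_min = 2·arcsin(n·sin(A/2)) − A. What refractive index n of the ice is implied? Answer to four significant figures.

1.311

Rearranging: n = sin((D_min + A)/2) / sin(A/2).
(D_min + A)/2 = (21.88° + 60°)/2 = 40.940°.
n = sin 40.940° / sin 30° = 0.6553 / 0.5000 = 1.3105.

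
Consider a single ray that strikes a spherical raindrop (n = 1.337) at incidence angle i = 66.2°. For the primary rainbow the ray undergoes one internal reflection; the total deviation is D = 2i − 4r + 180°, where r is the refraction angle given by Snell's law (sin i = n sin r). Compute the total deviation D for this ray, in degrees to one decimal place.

sin r = sin 66.2° / 1.337 = 0.9150/1.337 = 0.6843; r = 43.18°.
D = 2·66.2° − 4·43.18° + 180° = 132.40° − 172.73° + 180° = 139.67°.

139.7°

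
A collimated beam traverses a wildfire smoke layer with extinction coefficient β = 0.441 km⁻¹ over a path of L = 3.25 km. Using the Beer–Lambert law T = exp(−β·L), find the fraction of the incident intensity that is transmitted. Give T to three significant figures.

0.239

τ = β·L = 0.441 × 3.25 = 1.4332.
T = exp(−1.4332) = 0.2385.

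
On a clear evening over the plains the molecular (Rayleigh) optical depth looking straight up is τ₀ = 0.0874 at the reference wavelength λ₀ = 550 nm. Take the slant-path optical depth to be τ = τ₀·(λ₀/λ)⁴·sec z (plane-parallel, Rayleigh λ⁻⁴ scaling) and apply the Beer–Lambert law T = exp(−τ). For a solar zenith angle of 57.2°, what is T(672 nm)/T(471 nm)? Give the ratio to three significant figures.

1.26

Airmass: sec 57.2° = 1.8460.
τ(672 nm) = 0.0874 × (550/672)⁴ × 1.8460 = 0.0874 × 0.4487 × 1.8460 = 0.0724.
τ(471 nm) = 0.0874 × (550/471)⁴ × 1.8460 = 0.0874 × 1.8594 × 1.8460 = 0.3000.
T(672)/T(471) = exp(τ_B − τ_A) = exp(0.2276) = 1.2556.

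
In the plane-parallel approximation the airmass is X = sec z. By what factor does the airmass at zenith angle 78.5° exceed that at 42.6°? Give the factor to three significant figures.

X(78.5°)/X(42.6°) = sec 78.5° / sec 42.6° = cos 42.6° / cos 78.5° = 0.7361/0.1994 = 3.6922.

3.69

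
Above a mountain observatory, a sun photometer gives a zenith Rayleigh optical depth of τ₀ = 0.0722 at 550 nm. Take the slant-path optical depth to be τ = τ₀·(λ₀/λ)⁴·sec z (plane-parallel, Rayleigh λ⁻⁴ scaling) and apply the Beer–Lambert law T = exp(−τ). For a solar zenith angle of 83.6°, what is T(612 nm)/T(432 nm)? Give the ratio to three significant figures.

3.59

Airmass: sec 83.6° = 8.9711.
τ(612 nm) = 0.0722 × (550/612)⁴ × 8.9711 = 0.0722 × 0.6523 × 8.9711 = 0.4225.
τ(432 nm) = 0.0722 × (550/432)⁴ × 8.9711 = 0.0722 × 2.6273 × 8.9711 = 1.7018.
T(612)/T(432) = exp(τ_B − τ_A) = exp(1.2793) = 3.5940.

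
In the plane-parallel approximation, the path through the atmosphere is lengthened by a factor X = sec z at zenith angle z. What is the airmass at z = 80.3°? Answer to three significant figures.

X = sec z = 1/cos 80.3° = 1/0.1685 = 5.9351.

5.94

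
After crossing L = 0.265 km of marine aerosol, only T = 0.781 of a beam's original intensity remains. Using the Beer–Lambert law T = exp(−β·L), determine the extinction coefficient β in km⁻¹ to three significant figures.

Beer–Lambert: T = exp(−βL) ⇒ β = −ln(T)/L = −ln(0.781)/0.265 = 0.2472/0.265 = 0.9328 km⁻¹.

0.933 km⁻¹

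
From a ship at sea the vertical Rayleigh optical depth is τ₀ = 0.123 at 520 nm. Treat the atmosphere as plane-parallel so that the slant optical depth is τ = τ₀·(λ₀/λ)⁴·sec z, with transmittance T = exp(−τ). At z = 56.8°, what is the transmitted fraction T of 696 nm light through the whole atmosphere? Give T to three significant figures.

sec 56.8° = 1.8263.
τ = 0.123 × (520/696)⁴ × 1.8263 = 0.123 × 0.3116 × 1.8263 = 0.0700.
T = exp(−0.0700) = 0.9324.

0.932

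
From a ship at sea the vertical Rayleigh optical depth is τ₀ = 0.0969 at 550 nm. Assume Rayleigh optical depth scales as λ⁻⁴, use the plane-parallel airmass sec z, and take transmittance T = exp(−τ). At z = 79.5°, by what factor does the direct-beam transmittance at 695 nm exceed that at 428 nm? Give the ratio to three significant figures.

Airmass: sec 79.5° = 5.4874.
τ(695 nm) = 0.0969 × (550/695)⁴ × 5.4874 = 0.0969 × 0.3922 × 5.4874 = 0.2085.
τ(428 nm) = 0.0969 × (550/428)⁴ × 5.4874 = 0.0969 × 2.7269 × 5.4874 = 1.4500.
T(695)/T(428) = exp(τ_B − τ_A) = exp(1.2414) = 3.4606.

3.46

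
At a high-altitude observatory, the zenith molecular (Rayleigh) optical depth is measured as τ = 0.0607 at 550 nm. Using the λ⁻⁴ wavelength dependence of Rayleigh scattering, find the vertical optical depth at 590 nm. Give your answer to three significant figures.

0.0458

τ(590 nm) = τ(550 nm) × (550/590)⁴ = 0.0607 × (0.9322)⁴ = 0.0607 × 0.7552 = 0.0458.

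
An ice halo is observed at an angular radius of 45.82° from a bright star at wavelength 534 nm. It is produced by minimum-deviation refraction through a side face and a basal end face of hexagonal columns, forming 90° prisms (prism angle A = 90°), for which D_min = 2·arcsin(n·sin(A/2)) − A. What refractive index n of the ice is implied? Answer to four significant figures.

Rearranging: n = sin((D_min + A)/2) / sin(A/2).
(D_min + A)/2 = (45.82° + 90°)/2 = 67.910°.
n = sin 67.910° / sin 45° = 0.9266 / 0.7071 = 1.3104.

1.310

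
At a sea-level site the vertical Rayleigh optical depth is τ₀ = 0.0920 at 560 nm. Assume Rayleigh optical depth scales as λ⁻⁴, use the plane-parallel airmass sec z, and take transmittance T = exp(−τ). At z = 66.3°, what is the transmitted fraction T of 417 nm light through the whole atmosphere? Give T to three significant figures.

sec 66.3° = 2.4879.
τ = 0.0920 × (560/417)⁴ × 2.4879 = 0.0920 × 3.2524 × 2.4879 = 0.7444.
T = exp(−0.7444) = 0.4750.

0.475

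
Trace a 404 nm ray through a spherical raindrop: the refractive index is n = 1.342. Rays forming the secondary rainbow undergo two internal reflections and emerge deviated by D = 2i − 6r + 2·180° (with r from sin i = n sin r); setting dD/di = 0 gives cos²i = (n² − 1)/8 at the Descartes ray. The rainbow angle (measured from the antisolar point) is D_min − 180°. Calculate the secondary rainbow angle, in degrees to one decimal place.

53.2°

cos²i = (1.80096 − 1)/8 = 0.10012; i = arccos(0.31642) = 71.554°.
sin r = sin 71.554°/1.342 = 0.70687; r = 44.981°.
D_min = 2·71.554° − 6·44.981° + 360° = 233.222°.
Rainbow angle = D_min − 180° = 53.222°.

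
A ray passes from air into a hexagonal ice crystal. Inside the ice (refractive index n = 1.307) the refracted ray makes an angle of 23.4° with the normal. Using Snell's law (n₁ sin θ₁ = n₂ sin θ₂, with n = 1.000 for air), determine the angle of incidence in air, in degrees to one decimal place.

Snell: sin θ_i = n · sin θ_r = 1.307 × sin 23.4° = 1.307 × 0.3971 = 0.5191.
θ_i = arcsin(0.5191) = 31.27°.

31.3°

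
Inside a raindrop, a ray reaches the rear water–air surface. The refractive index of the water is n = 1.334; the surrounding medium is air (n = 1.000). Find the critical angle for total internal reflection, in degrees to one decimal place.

sin θ_c = n_air / n = 1.000 / 1.334 = 0.7496.
θ_c = arcsin(0.7496) = 48.56°.

48.6°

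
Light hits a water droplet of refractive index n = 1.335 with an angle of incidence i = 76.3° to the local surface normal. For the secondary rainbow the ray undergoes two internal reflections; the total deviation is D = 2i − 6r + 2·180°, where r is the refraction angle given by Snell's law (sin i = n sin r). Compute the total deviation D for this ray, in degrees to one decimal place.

232.4°

sin r = sin 76.3° / 1.335 = 0.9715/1.335 = 0.7278; r = 46.70°.
D = 2·76.3° − 6·46.70° + 2·180° = 152.60° − 280.19° + 360° = 232.41°.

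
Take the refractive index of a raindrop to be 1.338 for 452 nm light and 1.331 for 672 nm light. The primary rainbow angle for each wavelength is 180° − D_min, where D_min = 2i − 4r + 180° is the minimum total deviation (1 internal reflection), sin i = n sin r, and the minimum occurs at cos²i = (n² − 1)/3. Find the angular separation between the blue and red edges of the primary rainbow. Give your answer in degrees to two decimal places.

1.01°

At 452 nm (n = 1.338): cos²i = 0.26341 → i = 59.120°, r = 39.899°, D_min = 138.643°, rainbow angle = 41.357°.
At 672 nm (n = 1.331): cos²i = 0.25719 → i = 59.527°, r = 40.356°, D_min = 137.630°, rainbow angle = 42.370°.
Angular width = |41.357° − 42.370°| = 1.013°.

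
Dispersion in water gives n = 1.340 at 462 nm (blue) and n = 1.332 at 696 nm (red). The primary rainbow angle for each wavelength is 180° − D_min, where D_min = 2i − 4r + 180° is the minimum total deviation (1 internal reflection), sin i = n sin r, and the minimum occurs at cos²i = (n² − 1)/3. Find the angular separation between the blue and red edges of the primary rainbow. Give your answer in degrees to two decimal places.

1.15°

At 462 nm (n = 1.340): cos²i = 0.26520 → i = 59.004°, r = 39.770°, D_min = 138.929°, rainbow angle = 41.071°.
At 696 nm (n = 1.332): cos²i = 0.25807 → i = 59.469°, r = 40.290°, D_min = 137.776°, rainbow angle = 42.224°.
Angular width = |41.071° − 42.224°| = 1.153°.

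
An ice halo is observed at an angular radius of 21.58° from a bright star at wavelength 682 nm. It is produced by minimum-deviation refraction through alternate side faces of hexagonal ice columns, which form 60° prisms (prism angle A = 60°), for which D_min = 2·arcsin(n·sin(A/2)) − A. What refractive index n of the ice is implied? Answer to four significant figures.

Rearranging: n = sin((D_min + A)/2) / sin(A/2).
(D_min + A)/2 = (21.58° + 60°)/2 = 40.790°.
n = sin 40.790° / sin 30° = 0.6533 / 0.5000 = 1.3066.

1.307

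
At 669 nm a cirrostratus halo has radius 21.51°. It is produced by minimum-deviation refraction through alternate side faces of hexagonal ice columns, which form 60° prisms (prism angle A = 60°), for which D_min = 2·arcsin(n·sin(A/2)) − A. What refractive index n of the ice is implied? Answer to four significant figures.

Rearranging: n = sin((D_min + A)/2) / sin(A/2).
(D_min + A)/2 = (21.51° + 60°)/2 = 40.755°.
n = sin 40.755° / sin 30° = 0.6528 / 0.5000 = 1.3057.

1.306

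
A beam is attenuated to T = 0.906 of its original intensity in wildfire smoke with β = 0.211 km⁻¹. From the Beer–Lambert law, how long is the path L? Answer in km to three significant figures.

Beer–Lambert: T = exp(−βL) ⇒ L = −ln(T)/β = −ln(0.906)/0.211 = 0.0987/0.211 = 0.4678 km.

0.468 km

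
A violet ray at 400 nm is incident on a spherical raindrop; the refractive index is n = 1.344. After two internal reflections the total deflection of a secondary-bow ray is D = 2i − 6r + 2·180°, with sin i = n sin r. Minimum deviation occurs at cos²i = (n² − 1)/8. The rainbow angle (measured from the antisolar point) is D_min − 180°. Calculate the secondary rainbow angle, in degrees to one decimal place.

cos²i = (1.80634 − 1)/8 = 0.10079; i = arccos(0.31748) = 71.490°.
sin r = sin 71.490°/1.344 = 0.70555; r = 44.874°.
D_min = 2·71.490° − 6·44.874° + 360° = 233.733°.
Rainbow angle = D_min − 180° = 53.733°.

53.7°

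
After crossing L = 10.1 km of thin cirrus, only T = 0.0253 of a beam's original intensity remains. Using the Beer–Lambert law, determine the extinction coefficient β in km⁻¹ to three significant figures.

Beer–Lambert: T = exp(−βL) ⇒ β = −ln(T)/L = −ln(0.0253)/10.1 = 3.6770/10.1 = 0.3641 km⁻¹.

0.364 km⁻¹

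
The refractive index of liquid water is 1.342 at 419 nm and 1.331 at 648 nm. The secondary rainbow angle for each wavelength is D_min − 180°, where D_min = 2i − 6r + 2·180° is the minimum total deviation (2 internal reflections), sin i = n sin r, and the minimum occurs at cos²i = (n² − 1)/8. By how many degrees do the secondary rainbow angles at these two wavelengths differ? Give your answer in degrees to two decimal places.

At 419 nm (n = 1.342): cos²i = 0.10012 → i = 71.554°, r = 44.981°, D_min = 233.222°, rainbow angle = 53.222°.
At 648 nm (n = 1.331): cos²i = 0.09645 → i = 71.907°, r = 45.575°, D_min = 230.365°, rainbow angle = 50.365°.
Angular width = |53.222° − 50.365°| = 2.857°.

2.86°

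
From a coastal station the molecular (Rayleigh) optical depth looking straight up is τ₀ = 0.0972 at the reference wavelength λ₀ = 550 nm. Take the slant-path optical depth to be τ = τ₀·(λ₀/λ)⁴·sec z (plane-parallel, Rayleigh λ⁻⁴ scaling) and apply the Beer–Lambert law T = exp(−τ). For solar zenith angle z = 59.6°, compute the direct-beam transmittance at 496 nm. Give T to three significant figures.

0.748

sec 59.6° = 1.9762.
τ = 0.0972 × (550/496)⁴ × 1.9762 = 0.0972 × 1.5119 × 1.9762 = 0.2904.
T = exp(−0.2904) = 0.7480.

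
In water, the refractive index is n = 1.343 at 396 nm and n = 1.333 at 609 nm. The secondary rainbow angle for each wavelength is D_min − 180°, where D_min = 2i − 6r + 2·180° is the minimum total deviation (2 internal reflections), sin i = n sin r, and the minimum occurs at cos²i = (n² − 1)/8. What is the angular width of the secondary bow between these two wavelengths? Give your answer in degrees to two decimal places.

2.59°

At 396 nm (n = 1.343): cos²i = 0.10046 → i = 71.522°, r = 44.928°, D_min = 233.478°, rainbow angle = 53.478°.
At 609 nm (n = 1.333): cos²i = 0.09711 → i = 71.843°, r = 45.466°, D_min = 230.891°, rainbow angle = 50.891°.
Angular width = |53.478° − 50.891°| = 2.587°.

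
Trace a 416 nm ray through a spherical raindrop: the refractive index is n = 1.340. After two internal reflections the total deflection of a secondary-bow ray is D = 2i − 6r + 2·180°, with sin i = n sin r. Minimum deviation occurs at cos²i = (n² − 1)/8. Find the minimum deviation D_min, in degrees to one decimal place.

232.7°

cos²i = (1.79560 − 1)/8 = 0.09945; i = arccos(0.31536) = 71.618°.
sin r = sin 71.618°/1.340 = 0.70819; r = 45.088°.
D_min = 2·71.618° − 6·45.088° + 360° = 232.709°.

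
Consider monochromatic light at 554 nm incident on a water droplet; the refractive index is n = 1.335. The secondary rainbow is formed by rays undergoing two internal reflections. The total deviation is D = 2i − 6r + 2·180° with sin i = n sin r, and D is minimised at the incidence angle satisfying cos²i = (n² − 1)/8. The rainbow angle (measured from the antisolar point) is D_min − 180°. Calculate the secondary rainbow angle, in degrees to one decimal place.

51.4°

cos²i = (1.78222 − 1)/8 = 0.09778; i = arccos(0.31269) = 71.778°.
sin r = sin 71.778°/1.335 = 0.71150; r = 45.357°.
D_min = 2·71.778° − 6·45.357° + 360° = 231.414°.
Rainbow angle = D_min − 180° = 51.414°.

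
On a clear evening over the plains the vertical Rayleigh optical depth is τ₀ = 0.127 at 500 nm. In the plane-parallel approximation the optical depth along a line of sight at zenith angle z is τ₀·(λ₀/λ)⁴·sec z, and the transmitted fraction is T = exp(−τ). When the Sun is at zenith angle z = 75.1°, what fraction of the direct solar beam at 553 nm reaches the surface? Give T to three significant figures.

0.719

sec 75.1° = 3.8890.
τ = 0.127 × (500/553)⁴ × 3.8890 = 0.127 × 0.6683 × 3.8890 = 0.3301.
T = exp(−0.3301) = 0.7189.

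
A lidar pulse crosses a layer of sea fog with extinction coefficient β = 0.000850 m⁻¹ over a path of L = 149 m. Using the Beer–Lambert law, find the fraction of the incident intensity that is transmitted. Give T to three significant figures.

τ = β·L = 0.000850 × 149 = 0.1266.
T = exp(−0.1266) = 0.8810.

0.881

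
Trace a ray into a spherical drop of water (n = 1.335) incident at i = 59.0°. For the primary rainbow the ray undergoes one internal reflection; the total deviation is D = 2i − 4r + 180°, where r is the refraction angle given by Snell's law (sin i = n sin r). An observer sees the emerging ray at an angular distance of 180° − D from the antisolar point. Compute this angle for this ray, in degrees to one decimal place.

41.8°

sin r = sin 59.0° / 1.335 = 0.8572/1.335 = 0.6421; r = 39.95°.
D = 2·59.0° − 4·39.95° + 180° = 118.00° − 159.79° + 180° = 138.21°.
Angle from antisolar point = 180° − D = 41.79°.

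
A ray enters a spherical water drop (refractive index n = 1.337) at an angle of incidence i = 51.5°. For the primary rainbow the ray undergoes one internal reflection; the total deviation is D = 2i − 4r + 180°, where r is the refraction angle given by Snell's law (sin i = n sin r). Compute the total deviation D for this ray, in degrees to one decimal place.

sin r = sin 51.5° / 1.337 = 0.7826/1.337 = 0.5853; r = 35.83°.
D = 2·51.5° − 4·35.83° + 180° = 103.00° − 143.31° + 180° = 139.69°.

139.7°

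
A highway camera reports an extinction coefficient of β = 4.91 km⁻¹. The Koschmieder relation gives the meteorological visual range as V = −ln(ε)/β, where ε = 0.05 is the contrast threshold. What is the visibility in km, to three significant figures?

0.610 km

V = −ln(0.05) / 4.91 = 2.996 / 4.91 = 0.6101 km.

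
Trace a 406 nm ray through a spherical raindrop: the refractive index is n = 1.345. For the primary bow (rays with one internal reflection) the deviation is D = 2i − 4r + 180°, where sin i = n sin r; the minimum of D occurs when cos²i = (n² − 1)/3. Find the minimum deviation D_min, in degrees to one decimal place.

139.6°

cos²i = (1.80902 − 1)/3 = 0.26967; i = arccos(0.51930) = 58.715°.
sin r = sin 58.715°/1.345 = 0.63538; r = 39.448°.
D_min = 2·58.715° − 4·39.448° + 180° = 139.635°.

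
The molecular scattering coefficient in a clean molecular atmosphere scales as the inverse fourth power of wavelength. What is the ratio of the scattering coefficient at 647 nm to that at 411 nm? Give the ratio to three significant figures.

0.163

Rayleigh scattering ∝ λ⁻⁴, so the ratio of coefficients is the inverse fourth power of the wavelength ratio.
σ(647)/σ(411) = (411/647)⁴ = (0.6352)⁴ = 0.1628.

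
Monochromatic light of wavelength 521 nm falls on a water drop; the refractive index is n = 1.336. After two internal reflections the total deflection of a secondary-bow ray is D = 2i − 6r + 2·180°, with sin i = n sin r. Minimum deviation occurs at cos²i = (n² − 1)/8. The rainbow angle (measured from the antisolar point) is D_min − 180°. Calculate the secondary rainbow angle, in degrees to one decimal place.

51.7°

cos²i = (1.78490 − 1)/8 = 0.09811; i = arccos(0.31323) = 71.746°.
sin r = sin 71.746°/1.336 = 0.71084; r = 45.303°.
D_min = 2·71.746° − 6·45.303° + 360° = 231.674°.
Rainbow angle = D_min − 180° = 51.674°.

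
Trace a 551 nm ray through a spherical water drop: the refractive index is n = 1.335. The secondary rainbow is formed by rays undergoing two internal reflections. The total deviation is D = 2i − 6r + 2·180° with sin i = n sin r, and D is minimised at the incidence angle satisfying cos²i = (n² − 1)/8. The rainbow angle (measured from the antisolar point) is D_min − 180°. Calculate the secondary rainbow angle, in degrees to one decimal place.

51.4°

cos²i = (1.78222 − 1)/8 = 0.09778; i = arccos(0.31269) = 71.778°.
sin r = sin 71.778°/1.335 = 0.71150; r = 45.357°.
D_min = 2·71.778° − 6·45.357° + 360° = 231.414°.
Rainbow angle = D_min − 180° = 51.414°.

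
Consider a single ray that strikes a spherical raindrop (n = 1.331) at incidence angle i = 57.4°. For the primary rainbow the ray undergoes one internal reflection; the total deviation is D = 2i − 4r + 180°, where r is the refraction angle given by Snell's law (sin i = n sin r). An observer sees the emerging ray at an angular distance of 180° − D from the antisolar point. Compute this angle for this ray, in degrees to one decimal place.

42.3°

sin r = sin 57.4° / 1.331 = 0.8425/1.331 = 0.6329; r = 39.27°.
D = 2·57.4° − 4·39.27° + 180° = 114.80° − 157.07° + 180° = 137.73°.
Angle from antisolar point = 180° − D = 42.27°.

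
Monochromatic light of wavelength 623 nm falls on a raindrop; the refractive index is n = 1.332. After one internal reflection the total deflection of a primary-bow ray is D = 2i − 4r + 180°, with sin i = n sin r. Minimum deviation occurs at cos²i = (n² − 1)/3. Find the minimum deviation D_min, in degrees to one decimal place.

cos²i = (1.77422 − 1)/3 = 0.25807; i = arccos(0.50801) = 59.469°.
sin r = sin 59.469°/1.332 = 0.64666; r = 40.290°.
D_min = 2·59.469° − 4·40.290° + 180° = 137.776°.

137.8°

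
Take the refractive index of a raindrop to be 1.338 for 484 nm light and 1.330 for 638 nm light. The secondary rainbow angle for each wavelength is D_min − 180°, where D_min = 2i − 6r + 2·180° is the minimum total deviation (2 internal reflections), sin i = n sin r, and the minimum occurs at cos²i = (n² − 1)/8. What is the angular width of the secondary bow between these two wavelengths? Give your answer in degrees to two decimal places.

At 484 nm (n = 1.338): cos²i = 0.09878 → i = 71.682°, r = 45.195°, D_min = 232.193°, rainbow angle = 52.193°.
At 638 nm (n = 1.330): cos²i = 0.09611 → i = 71.940°, r = 45.630°, D_min = 230.101°, rainbow angle = 50.101°.
Angular width = |52.193° − 50.101°| = 2.092°.

2.09°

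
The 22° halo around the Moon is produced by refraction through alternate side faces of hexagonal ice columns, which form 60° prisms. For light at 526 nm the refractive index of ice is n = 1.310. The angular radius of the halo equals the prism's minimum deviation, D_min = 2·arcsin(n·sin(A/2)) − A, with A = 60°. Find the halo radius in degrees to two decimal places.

n·sin(A/2) = 1.310 × sin 30° = 1.310 × 0.5000 = 0.6550.
D_min = 2·arcsin(0.6550) − 60° = 2 × 40.920° − 60° = 21.839°.

21.84°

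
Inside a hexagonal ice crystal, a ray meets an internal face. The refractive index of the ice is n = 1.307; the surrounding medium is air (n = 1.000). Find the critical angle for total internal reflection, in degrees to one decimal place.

sin θ_c = n_air / n = 1.000 / 1.307 = 0.7651.
θ_c = arcsin(0.7651) = 49.92°.

49.9°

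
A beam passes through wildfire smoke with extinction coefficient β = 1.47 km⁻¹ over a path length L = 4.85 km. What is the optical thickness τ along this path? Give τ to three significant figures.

τ = β·L = 1.47 × 4.85 = 7.1295.

7.13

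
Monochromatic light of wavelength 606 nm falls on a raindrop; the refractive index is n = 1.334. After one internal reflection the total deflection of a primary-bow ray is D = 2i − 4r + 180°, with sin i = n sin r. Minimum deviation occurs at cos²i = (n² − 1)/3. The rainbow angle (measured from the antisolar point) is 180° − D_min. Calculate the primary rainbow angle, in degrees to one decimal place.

41.9°

cos²i = (1.77956 − 1)/3 = 0.25985; i = arccos(0.50976) = 59.352°.
sin r = sin 59.352°/1.334 = 0.64492; r = 40.159°.
D_min = 2·59.352° − 4·40.159° + 180° = 138.067°.
Rainbow angle = 180° − D_min = 41.933°.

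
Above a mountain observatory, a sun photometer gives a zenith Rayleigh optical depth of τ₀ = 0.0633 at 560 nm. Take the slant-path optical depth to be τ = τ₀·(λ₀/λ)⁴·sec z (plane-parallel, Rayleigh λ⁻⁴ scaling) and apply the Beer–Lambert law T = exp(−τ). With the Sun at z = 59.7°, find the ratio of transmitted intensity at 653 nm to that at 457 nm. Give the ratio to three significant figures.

Airmass: sec 59.7° = 1.9821.
τ(653 nm) = 0.0633 × (560/653)⁴ × 1.9821 = 0.0633 × 0.5409 × 1.9821 = 0.0679.
τ(457 nm) = 0.0633 × (560/457)⁴ × 1.9821 = 0.0633 × 2.2547 × 1.9821 = 0.2829.
T(653)/T(457) = exp(τ_B − τ_A) = exp(0.2150) = 1.2399.

1.24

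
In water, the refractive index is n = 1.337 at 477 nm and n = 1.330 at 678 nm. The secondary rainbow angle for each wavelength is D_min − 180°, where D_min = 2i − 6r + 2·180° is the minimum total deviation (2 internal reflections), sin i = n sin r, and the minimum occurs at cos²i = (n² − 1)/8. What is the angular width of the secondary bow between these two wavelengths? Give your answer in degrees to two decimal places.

At 477 nm (n = 1.337): cos²i = 0.09845 → i = 71.714°, r = 45.249°, D_min = 231.934°, rainbow angle = 51.934°.
At 678 nm (n = 1.330): cos²i = 0.09611 → i = 71.940°, r = 45.630°, D_min = 230.101°, rainbow angle = 50.101°.
Angular width = |51.934° − 50.101°| = 1.832°.

1.83°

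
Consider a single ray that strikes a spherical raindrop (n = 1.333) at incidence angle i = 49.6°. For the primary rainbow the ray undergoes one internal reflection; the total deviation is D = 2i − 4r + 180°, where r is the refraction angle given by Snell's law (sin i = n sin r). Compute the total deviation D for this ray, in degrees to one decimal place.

139.8°

sin r = sin 49.6° / 1.333 = 0.7615/1.333 = 0.5713; r = 34.84°.
D = 2·49.6° − 4·34.84° + 180° = 99.20° − 139.36° + 180° = 139.84°.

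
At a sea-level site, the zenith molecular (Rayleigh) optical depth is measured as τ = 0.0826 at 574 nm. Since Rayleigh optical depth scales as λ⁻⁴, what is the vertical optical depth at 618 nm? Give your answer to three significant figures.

τ(618 nm) = τ(574 nm) × (574/618)⁴ = 0.0826 × (0.9288)⁴ = 0.0826 × 0.7442 = 0.0615.

0.0615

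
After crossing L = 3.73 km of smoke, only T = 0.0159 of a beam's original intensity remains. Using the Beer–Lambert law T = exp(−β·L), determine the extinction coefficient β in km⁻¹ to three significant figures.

1.11 km⁻¹

Beer–Lambert: T = exp(−βL) ⇒ β = −ln(T)/L = −ln(0.0159)/3.73 = 4.1414/3.73 = 1.11 km⁻¹.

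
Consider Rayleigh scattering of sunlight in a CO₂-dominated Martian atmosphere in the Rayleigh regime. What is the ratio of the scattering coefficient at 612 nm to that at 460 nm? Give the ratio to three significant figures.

Rayleigh scattering ∝ λ⁻⁴, so the ratio of coefficients is the inverse fourth power of the wavelength ratio.
σ(612)/σ(460) = (460/612)⁴ = (0.7516)⁴ = 0.3192.

0.319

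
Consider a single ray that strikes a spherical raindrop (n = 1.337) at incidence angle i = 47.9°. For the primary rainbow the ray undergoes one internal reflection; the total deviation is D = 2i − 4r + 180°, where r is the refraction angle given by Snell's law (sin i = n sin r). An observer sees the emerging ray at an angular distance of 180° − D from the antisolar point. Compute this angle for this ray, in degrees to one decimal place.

sin r = sin 47.9° / 1.337 = 0.7420/1.337 = 0.5550; r = 33.71°.
D = 2·47.9° − 4·33.71° + 180° = 95.80° − 134.83° + 180° = 140.97°.
Angle from antisolar point = 180° − D = 39.03°.

39.0°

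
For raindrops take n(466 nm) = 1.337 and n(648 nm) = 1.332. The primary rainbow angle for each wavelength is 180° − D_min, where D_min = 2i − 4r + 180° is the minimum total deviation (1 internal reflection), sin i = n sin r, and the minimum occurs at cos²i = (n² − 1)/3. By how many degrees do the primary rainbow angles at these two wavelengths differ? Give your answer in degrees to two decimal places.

0.72°

At 466 nm (n = 1.337): cos²i = 0.26252 → i = 59.178°, r = 39.964°, D_min = 138.500°, rainbow angle = 41.500°.
At 648 nm (n = 1.332): cos²i = 0.25807 → i = 59.469°, r = 40.290°, D_min = 137.776°, rainbow angle = 42.224°.
Angular width = |41.500° − 42.224°| = 0.724°.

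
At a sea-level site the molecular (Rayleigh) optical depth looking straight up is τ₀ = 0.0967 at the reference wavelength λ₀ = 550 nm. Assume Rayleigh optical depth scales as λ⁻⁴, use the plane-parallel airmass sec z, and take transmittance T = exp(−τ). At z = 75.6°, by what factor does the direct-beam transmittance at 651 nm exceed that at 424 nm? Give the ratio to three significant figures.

2.47

Airmass: sec 75.6° = 4.0211.
τ(651 nm) = 0.0967 × (550/651)⁴ × 4.0211 = 0.0967 × 0.5095 × 4.0211 = 0.1981.
τ(424 nm) = 0.0967 × (550/424)⁴ × 4.0211 = 0.0967 × 2.8313 × 4.0211 = 1.1009.
T(651)/T(424) = exp(τ_B − τ_A) = exp(0.9028) = 2.4665.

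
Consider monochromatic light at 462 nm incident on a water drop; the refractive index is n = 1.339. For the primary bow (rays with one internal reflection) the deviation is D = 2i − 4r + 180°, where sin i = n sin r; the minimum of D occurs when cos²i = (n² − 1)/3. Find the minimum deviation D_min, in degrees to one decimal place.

138.8°

cos²i = (1.79292 − 1)/3 = 0.26431; i = arccos(0.51411) = 59.062°.
sin r = sin 59.062°/1.339 = 0.64057; r = 39.834°.
D_min = 2·59.062° − 4·39.834° + 180° = 138.786°.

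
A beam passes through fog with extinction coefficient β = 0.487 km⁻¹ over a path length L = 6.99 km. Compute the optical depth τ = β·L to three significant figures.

3.40

τ = β·L = 0.487 × 6.99 = 3.4041.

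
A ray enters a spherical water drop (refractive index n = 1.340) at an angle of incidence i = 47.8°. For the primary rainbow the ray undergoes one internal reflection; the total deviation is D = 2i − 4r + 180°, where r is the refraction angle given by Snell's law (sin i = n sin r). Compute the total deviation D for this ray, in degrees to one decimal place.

sin r = sin 47.8° / 1.340 = 0.7408/1.340 = 0.5528; r = 33.56°.
D = 2·47.8° − 4·33.56° + 180° = 95.60° − 134.25° + 180° = 141.35°.

141.4°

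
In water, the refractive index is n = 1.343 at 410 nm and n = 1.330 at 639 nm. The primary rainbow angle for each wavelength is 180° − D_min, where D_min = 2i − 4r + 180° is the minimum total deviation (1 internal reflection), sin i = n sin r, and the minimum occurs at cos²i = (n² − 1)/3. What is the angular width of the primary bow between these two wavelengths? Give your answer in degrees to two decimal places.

1.87°

At 410 nm (n = 1.343): cos²i = 0.26788 → i = 58.830°, r = 39.577°, D_min = 139.354°, rainbow angle = 40.646°.
At 639 nm (n = 1.330): cos²i = 0.25630 → i = 59.585°, r = 40.422°, D_min = 137.484°, rainbow angle = 42.516°.
Angular width = |40.646° − 42.516°| = 1.871°.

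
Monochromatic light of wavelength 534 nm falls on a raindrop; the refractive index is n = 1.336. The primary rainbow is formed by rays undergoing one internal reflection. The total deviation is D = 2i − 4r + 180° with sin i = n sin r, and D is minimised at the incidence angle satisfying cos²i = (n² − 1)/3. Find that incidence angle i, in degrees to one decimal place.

cos²i = (1.336² − 1)/3 = (1.78490 − 1)/3 = 0.26163.
cos i = 0.51150, so i = 59.236°.

59.2°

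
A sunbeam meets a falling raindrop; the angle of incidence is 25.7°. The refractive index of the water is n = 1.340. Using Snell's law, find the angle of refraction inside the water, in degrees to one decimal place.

Snell: sin θ_r = sin θ_i / n = sin 25.7° / 1.340 = 0.4337 / 1.340 = 0.3236.
θ_r = arcsin(0.3236) = 18.88°.

18.9°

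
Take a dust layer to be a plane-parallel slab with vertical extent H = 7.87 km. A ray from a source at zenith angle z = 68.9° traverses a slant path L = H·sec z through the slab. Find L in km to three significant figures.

sec z = 1/cos 68.9° = 2.7778.
L = 7.87 × 2.7778 = 21.861 km.

21.9 km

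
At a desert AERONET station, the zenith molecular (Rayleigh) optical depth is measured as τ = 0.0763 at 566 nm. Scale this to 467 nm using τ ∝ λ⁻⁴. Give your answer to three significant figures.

0.165

τ(467 nm) = τ(566 nm) × (566/467)⁴ = 0.0763 × (1.2120)⁴ = 0.0763 × 2.1577 = 0.1646.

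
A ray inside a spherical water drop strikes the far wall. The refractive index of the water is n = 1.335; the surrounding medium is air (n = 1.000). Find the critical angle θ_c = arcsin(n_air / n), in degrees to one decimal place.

48.5°

sin θ_c = n_air / n = 1.000 / 1.335 = 0.7491.
θ_c = arcsin(0.7491) = 48.51°.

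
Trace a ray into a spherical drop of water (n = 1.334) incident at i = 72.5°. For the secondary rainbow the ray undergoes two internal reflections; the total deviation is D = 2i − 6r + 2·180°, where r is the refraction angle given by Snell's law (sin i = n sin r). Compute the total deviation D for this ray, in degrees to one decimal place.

sin r = sin 72.5° / 1.334 = 0.9537/1.334 = 0.7149; r = 45.64°.
D = 2·72.5° − 6·45.64° + 2·180° = 145.00° − 273.82° + 360° = 231.18°.

231.2°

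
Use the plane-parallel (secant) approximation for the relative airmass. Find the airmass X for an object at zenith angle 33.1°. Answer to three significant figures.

1.19

X = sec z = 1/cos 33.1° = 1/0.8377 = 1.1937.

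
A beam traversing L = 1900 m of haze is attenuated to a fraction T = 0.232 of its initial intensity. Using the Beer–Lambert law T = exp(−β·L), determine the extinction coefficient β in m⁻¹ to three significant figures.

0.000769 m⁻¹

Beer–Lambert: T = exp(−βL) ⇒ β = −ln(T)/L = −ln(0.232)/1900 = 1.4610/1900 = 0.000769 m⁻¹.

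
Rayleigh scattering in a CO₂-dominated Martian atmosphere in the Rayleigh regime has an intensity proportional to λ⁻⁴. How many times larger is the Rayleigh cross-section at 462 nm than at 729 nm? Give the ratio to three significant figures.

Rayleigh scattering ∝ λ⁻⁴, so the ratio of coefficients is the inverse fourth power of the wavelength ratio.
σ(462)/σ(729) = (729/462)⁴ = (1.5779)⁴ = 6.199.

6.20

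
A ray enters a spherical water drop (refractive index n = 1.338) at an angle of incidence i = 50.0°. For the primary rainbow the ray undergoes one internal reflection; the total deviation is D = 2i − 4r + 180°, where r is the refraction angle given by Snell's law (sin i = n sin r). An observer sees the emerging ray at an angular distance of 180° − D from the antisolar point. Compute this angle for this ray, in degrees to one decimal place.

sin r = sin 50.0° / 1.338 = 0.7660/1.338 = 0.5725; r = 34.93°.
D = 2·50.0° − 4·34.93° + 180° = 100.00° − 139.71° + 180° = 140.29°.
Angle from antisolar point = 180° − D = 39.71°.

39.7°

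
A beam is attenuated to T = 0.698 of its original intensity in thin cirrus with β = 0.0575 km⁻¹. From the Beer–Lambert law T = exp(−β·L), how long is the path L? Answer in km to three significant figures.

Beer–Lambert: T = exp(−βL) ⇒ L = −ln(T)/β = −ln(0.698)/0.0575 = 0.3595/0.0575 = 6.253 km.

6.25 km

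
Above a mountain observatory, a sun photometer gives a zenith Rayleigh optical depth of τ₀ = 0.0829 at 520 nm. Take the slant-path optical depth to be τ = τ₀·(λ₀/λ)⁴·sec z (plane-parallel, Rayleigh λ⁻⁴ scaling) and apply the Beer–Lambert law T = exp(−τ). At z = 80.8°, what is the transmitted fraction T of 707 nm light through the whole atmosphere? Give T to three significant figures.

0.859

sec 80.8° = 6.2546.
τ = 0.0829 × (520/707)⁴ × 6.2546 = 0.0829 × 0.2926 × 6.2546 = 0.1517.
T = exp(−0.1517) = 0.8592.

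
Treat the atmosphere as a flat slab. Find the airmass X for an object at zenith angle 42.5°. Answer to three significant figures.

X = sec z = 1/cos 42.5° = 1/0.7373 = 1.3563.

1.36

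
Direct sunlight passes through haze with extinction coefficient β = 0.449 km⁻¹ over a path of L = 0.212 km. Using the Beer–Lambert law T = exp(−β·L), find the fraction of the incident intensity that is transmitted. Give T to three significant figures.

0.909

τ = β·L = 0.449 × 0.212 = 0.0952.
T = exp(−0.0952) = 0.9092.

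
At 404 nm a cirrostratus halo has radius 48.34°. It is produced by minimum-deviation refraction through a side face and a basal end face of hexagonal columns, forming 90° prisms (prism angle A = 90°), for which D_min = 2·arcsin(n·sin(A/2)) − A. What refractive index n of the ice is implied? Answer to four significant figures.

Rearranging: n = sin((D_min + A)/2) / sin(A/2).
(D_min + A)/2 = (48.34° + 90°)/2 = 69.170°.
n = sin 69.170° / sin 45° = 0.9346 / 0.7071 = 1.3218.

1.322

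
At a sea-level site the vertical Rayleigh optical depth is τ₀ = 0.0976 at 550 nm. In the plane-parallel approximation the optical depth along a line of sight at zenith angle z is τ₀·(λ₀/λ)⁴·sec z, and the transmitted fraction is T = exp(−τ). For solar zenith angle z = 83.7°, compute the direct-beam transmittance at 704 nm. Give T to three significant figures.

0.718

sec 83.7° = 9.1129.
τ = 0.0976 × (550/704)⁴ × 9.1129 = 0.0976 × 0.3725 × 9.1129 = 0.3313.
T = exp(−0.3313) = 0.7180.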